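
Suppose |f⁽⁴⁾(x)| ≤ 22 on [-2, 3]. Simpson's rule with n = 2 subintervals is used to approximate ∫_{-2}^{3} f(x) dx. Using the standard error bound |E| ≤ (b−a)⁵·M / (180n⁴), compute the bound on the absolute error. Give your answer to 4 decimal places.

|E| ≤ (5)⁵·22 / (180·2⁴) = 68750/2880 = 23.8715.

23.8715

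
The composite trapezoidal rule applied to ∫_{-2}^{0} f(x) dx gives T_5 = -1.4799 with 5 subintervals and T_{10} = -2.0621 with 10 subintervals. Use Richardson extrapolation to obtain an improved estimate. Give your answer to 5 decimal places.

-2.25617

R = (4·T_{10} − T_5) / 3 = (4·(-2.0621) − (-1.4799))/3 = (-6.7685)/3 = -2.25617.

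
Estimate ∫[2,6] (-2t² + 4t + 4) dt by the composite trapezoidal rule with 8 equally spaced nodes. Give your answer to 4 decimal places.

h = (6 − 2)/7 = 0.571429.
Nodes t₀,…,t₇ = 2, 2.571429, 3.142857, 3.714286, 4.285714, 4.857143, 5.428571, 6.
f(t) = -2t² + 4t + 4: f₀=4, f₁=1.061224, f₂=-3.183673, f₃=-8.734694, f₄=-15.591837, f₅=-23.755102, f₆=-33.224490, f₇=-44.
(h/2)·[f₀ + 2f₁ + 2f₂ + 2f₃ + 2f₄ + 2f₅ + 2f₆ + f₇] = 0.285714·(-206.857143) = -59.1020.

-59.1020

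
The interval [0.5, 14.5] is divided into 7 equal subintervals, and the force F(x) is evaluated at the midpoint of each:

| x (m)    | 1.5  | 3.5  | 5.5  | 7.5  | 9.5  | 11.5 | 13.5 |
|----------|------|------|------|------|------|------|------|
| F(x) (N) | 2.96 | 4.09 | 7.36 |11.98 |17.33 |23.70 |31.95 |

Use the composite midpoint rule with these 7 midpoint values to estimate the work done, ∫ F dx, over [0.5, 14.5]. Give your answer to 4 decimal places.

198.7400

h = 2, n = 7.
h·[y(m₁) + y(m₂) + y(m₃) + y(m₄) + y(m₅) + y(m₆) + y(m₇)] = 2·(99.37) = 198.7400.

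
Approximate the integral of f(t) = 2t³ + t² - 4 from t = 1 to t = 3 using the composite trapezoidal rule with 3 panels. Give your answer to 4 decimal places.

h = (3 − 1)/3 = 0.666667.
Nodes t₀,…,t₃ = 1, 1.666667, 2.333333, 3.
f(t) = 2t³ + t² - 4: f₀=-1, f₁=8.037037, f₂=26.851852, f₃=59.
(h/2)·[f₀ + 2f₁ + 2f₂ + f₃] = 0.333333·(127.777778) = 42.5926.

42.5926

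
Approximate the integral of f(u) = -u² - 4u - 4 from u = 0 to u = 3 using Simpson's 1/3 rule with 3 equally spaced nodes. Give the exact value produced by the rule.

-39

h = (3 − 0)/2 = 1.5.
Nodes u₀,…,u₂ = 0, 1.5, 3.
f(u) = -u² - 4u - 4: f₀=-4, f₁=-12.25, f₂=-25.
(h/3)·[f₀ + 4f₁ + f₂] = 0.5·(-78) = -39.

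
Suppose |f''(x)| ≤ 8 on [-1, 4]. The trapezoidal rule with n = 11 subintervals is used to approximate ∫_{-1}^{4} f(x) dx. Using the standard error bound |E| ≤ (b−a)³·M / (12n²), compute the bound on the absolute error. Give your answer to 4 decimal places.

|E| ≤ (5)³·8 / (12·11²) = 1000/1452 = 0.6887.

0.6887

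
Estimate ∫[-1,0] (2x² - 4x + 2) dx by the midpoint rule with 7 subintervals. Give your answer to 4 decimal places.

h = (0 − (-1))/7 = 0.142857.
Midpoints m₁,…,m₇ = -0.928571, -0.785714, -0.642857, -0.5, -0.357143, -0.214286, -0.071429.
f(m₁)=7.438776, f(m₂)=6.377551, f(m₃)=5.397959, f(m₄)=4.5, f(m₅)=3.683673, f(m₆)=2.948980, f(m₇)=2.295918.
h·[f(m₁) + f(m₂) + f(m₃) + f(m₄) + f(m₅) + f(m₆) + f(m₇)] = 0.142857·(32.642857) = 4.6633.

4.6633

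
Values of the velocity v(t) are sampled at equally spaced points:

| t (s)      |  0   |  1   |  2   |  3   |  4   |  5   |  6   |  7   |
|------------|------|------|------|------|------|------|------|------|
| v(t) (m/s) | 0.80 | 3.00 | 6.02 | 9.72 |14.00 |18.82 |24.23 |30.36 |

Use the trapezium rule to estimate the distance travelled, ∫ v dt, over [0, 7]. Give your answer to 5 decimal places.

h = 1, n = 7.
(h/2)·[y₀ + 2y₁ + 2y₂ + 2y₃ + 2y₄ + 2y₅ + 2y₆ + y₇] = 0.5·(182.74) = 91.37000.

91.37000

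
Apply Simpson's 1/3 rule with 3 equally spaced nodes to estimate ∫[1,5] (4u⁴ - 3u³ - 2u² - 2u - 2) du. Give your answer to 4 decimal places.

h = (5 − 1)/2 = 2.
Nodes u₀,…,u₂ = 1, 3, 5.
f(u) = 4u⁴ - 3u³ - 2u² - 2u - 2: f₀=-5, f₁=217, f₂=2063.
(h/3)·[f₀ + 4f₁ + f₂] = 0.666667·(2926) = 1950.6667.

1950.6667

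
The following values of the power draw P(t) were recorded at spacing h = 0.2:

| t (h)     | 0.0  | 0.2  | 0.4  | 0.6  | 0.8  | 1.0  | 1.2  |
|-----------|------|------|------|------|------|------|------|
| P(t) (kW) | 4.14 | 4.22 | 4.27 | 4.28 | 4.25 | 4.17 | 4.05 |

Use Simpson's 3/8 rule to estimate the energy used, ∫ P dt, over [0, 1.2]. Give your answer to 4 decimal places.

5.0610

h = 0.2, n = 6.
(3h/8)·[y₀ + 3y₁ + 3y₂ + 2y₃ + 3y₄ + 3y₅ + y₆] = 0.075·(67.48) = 5.0610.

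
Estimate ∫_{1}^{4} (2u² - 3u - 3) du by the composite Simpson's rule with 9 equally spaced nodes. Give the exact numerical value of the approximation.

h = (4 − 1)/8 = 0.375.
Nodes u₀,…,u₈ = 1, 1.375, 1.75, 2.125, 2.5, 2.875, 3.25, 3.625, 4.
f(u) = 2u² - 3u - 3: f₀=-4, f₁=-3.34375, f₂=-2.125, f₃=-0.34375, f₄=2, f₅=4.90625, f₆=8.375, f₇=12.40625, f₈=17.
(h/3)·[f₀ + 4f₁ + 2f₂ + 4f₃ + 2f₄ + 4f₅ + 2f₆ + 4f₇ + f₈] = 0.125·(84) = 10.5.

10.5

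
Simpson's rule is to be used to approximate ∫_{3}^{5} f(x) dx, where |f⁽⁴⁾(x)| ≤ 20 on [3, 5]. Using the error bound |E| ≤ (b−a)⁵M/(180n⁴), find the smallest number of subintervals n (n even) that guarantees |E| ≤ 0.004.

6

Need 640/(180n⁴) ≤ 0.004.
n⁴ ≥ 640/(180·0.004) = 888.889 ⇒ n ≥ 5.4602, so the smallest even n is 6. (n must be even for Simpson's rule.)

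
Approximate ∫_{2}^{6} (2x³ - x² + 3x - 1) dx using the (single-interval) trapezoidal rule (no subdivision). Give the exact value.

T = (b−a)/2 · [f(2) + f(6)] = 2·[17 + 413] = 860.

860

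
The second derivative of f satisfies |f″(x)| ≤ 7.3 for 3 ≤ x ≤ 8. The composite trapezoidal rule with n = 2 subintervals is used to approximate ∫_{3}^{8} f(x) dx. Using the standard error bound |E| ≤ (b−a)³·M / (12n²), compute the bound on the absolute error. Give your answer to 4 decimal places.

19.0104

|E| ≤ (5)³·7.3 / (12·2²) = 912.5/48 = 19.0104.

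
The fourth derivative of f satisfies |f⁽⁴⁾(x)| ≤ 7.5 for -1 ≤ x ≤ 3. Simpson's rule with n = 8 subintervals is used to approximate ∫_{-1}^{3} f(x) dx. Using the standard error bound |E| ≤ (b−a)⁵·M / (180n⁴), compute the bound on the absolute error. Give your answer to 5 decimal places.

|E| ≤ (4)⁵·7.5 / (180·8⁴) = 7680/737280 = 0.01042.

0.01042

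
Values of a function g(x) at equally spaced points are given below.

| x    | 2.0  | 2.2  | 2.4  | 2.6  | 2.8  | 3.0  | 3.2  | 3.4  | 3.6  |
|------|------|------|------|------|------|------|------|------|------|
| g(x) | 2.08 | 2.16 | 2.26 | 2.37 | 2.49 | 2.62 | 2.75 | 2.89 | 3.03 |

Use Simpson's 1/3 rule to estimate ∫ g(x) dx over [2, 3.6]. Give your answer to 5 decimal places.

4.01800

h = 0.2, n = 8.
(h/3)·[y₀ + 4y₁ + 2y₂ + 4y₃ + 2y₄ + 4y₅ + 2y₆ + 4y₇ + y₈] = 0.066667·(60.27) = 4.01800.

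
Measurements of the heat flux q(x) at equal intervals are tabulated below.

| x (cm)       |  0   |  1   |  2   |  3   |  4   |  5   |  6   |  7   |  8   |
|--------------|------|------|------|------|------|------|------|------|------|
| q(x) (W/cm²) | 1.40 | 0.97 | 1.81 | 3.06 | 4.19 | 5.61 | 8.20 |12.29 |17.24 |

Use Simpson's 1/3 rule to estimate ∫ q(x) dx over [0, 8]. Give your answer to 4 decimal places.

44.9200

h = 1, n = 8.
(h/3)·[y₀ + 4y₁ + 2y₂ + 4y₃ + 2y₄ + 4y₅ + 2y₆ + 4y₇ + y₈] = 0.333333·(134.76) = 44.9200.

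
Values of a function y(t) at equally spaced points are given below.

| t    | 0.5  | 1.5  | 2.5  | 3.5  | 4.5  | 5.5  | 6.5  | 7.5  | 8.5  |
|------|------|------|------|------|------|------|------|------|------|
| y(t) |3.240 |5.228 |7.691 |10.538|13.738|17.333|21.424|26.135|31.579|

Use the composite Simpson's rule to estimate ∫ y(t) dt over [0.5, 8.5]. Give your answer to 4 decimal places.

h = 1, n = 8.
(h/3)·[y₀ + 4y₁ + 2y₂ + 4y₃ + 2y₄ + 4y₅ + 2y₆ + 4y₇ + y₈] = 0.333333·(357.461) = 119.1537.

119.1537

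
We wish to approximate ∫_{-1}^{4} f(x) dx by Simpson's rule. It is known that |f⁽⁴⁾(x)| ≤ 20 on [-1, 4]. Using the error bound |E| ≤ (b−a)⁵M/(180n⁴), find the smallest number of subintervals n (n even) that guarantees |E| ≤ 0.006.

Need 62500/(180n⁴) ≤ 0.006.
n⁴ ≥ 62500/(180·0.006) = 57870.4 ⇒ n ≥ 15.5101, so the smallest even n is 16. (n must be even for Simpson's rule.)

16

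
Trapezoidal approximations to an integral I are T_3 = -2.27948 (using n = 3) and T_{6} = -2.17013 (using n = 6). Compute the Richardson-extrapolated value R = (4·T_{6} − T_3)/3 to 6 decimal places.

R = (4·T_{6} − T_3) / 3 = (4·(-2.17013) − (-2.27948))/3 = (-6.40104)/3 = -2.133680.

-2.133680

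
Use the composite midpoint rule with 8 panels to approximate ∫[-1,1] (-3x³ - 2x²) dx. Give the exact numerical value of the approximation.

h = (1 − (-1))/8 = 0.25.
Midpoints m₁,…,m₈ = -0.875, -0.625, -0.375, -0.125, 0.125, 0.375, 0.625, 0.875.
f(m₁)=0.478515625, f(m₂)=-0.048828125, f(m₃)=-0.123046875, f(m₄)=-0.025390625, f(m₅)=-0.037109375, f(m₆)=-0.439453125, f(m₇)=-1.513671875, f(m₈)=-3.541015625.
h·[f(m₁) + f(m₂) + f(m₃) + f(m₄) + f(m₅) + f(m₆) + f(m₇) + f(m₈)] = 0.25·(-5.25) = -1.3125.

-1.3125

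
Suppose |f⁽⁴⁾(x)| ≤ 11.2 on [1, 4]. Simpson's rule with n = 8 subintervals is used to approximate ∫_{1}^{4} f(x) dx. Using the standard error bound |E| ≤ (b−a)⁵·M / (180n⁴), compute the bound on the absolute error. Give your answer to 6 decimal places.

|E| ≤ (3)⁵·11.2 / (180·8⁴) = 2721.6/737280 = 0.003691.

0.003691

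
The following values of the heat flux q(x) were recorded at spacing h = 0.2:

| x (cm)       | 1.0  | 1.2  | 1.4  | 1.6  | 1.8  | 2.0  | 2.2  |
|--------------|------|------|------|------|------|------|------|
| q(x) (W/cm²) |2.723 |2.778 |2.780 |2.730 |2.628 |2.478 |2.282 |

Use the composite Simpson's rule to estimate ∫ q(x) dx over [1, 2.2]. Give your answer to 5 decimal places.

h = 0.2, n = 6.
(h/3)·[y₀ + 4y₁ + 2y₂ + 4y₃ + 2y₄ + 4y₅ + y₆] = 0.066667·(47.765) = 3.18433.

3.18433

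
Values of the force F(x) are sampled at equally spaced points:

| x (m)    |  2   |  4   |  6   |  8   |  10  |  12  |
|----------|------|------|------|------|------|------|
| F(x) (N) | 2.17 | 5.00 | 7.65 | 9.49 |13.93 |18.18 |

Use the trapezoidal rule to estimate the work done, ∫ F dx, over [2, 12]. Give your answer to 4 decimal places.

92.4900

h = 2, n = 5.
(h/2)·[y₀ + 2y₁ + 2y₂ + 2y₃ + 2y₄ + y₅] = 1·(92.49) = 92.4900.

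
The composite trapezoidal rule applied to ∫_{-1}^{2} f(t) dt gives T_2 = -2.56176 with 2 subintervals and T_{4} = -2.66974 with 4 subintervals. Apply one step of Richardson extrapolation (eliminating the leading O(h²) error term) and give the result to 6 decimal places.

-2.705733

R = (4·T_{4} − T_2) / 3 = (4·(-2.66974) − (-2.56176))/3 = (-8.11720)/3 = -2.705733.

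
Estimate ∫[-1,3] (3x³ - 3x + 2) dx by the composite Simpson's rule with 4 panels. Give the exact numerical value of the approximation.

h = (3 − (-1))/4 = 1.
Nodes x₀,…,x₄ = -1, 0, 1, 2, 3.
f(x) = 3x³ - 3x + 2: f₀=2, f₁=2, f₂=2, f₃=20, f₄=74.
(h/3)·[f₀ + 4f₁ + 2f₂ + 4f₃ + f₄] = 0.333333·(168) = 56.

56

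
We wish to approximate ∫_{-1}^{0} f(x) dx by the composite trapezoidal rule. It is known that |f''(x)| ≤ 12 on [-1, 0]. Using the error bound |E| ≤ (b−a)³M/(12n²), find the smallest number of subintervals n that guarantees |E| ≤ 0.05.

5

Need 12/(12n²) ≤ 0.05.
n² ≥ 12/(12·0.05) = 20 ⇒ n ≥ 4.4721, so the smallest n is 5.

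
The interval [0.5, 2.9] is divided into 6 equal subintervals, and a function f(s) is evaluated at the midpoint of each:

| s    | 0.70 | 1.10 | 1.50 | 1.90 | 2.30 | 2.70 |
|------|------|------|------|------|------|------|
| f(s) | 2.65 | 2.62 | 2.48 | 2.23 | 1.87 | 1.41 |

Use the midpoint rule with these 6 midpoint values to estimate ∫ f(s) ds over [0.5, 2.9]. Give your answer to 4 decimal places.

h = 0.4, n = 6.
h·[y(m₁) + y(m₂) + y(m₃) + y(m₄) + y(m₅) + y(m₆)] = 0.4·(13.26) = 5.3040.

5.3040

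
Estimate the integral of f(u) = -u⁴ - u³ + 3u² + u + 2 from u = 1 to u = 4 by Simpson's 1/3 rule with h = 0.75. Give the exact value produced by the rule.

-191.9765625

h = (4 − 1)/4 = 0.75.
Nodes u₀,…,u₄ = 1, 1.75, 2.5, 3.25, 4.
f(u) = -u⁴ - u³ + 3u² + u + 2: f₀=4, f₁=-1.80078125, f₂=-31.4375, f₃=-108.95703125, f₄=-266.
(h/3)·[f₀ + 4f₁ + 2f₂ + 4f₃ + f₄] = 0.25·(-767.90625) = -191.9765625.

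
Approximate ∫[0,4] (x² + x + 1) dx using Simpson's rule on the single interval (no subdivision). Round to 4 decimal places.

S = (b−a)/6 · [f(0) + 4f(2) + f(4)] = 0.666667·[1 + 4·7 + 21] = 33.3333.

33.3333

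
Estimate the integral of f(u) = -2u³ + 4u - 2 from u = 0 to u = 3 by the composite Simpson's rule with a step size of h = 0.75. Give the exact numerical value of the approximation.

h = (3 − 0)/4 = 0.75.
Nodes u₀,…,u₄ = 0, 0.75, 1.5, 2.25, 3.
f(u) = -2u³ + 4u - 2: f₀=-2, f₁=0.15625, f₂=-2.75, f₃=-15.78125, f₄=-44.
(h/3)·[f₀ + 4f₁ + 2f₂ + 4f₃ + f₄] = 0.25·(-114) = -28.5.

-28.5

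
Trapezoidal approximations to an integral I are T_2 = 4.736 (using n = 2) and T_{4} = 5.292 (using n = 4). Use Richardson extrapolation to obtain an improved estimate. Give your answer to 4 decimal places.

5.4773

R = (4·T_{4} − T_2) / 3 = (4·5.292 − 4.736)/3 = (16.432)/3 = 5.4773.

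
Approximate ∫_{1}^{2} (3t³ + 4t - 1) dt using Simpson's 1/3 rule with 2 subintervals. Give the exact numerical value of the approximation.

h = (2 − 1)/2 = 0.5.
Nodes t₀,…,t₂ = 1, 1.5, 2.
f(t) = 3t³ + 4t - 1: f₀=6, f₁=15.125, f₂=31.
(h/3)·[f₀ + 4f₁ + f₂] = 0.166667·(97.5) = 16.25.

16.25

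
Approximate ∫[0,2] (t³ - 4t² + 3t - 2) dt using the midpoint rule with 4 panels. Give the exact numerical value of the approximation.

-4.625

h = (2 − 0)/4 = 0.5.
Midpoints m₁,…,m₄ = 0.25, 0.75, 1.25, 1.75.
f(m₁)=-1.484375, f(m₂)=-1.578125, f(m₃)=-2.546875, f(m₄)=-3.640625.
h·[f(m₁) + f(m₂) + f(m₃) + f(m₄)] = 0.5·(-9.25) = -4.625.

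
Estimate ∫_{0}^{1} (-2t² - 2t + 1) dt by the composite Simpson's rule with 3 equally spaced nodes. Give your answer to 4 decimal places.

h = (1 − 0)/2 = 0.5.
Nodes t₀,…,t₂ = 0, 0.5, 1.
f(t) = -2t² - 2t + 1: f₀=1, f₁=-0.5, f₂=-3.
(h/3)·[f₀ + 4f₁ + f₂] = 0.166667·(-4) = -0.6667.

-0.6667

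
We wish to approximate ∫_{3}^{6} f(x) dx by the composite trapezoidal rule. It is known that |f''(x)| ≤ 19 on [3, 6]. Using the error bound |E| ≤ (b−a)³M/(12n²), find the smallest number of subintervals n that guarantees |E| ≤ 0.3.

12

Need 513/(12n²) ≤ 0.3.
n² ≥ 513/(12·0.3) = 142.5 ⇒ n ≥ 11.9373, so the smallest n is 12.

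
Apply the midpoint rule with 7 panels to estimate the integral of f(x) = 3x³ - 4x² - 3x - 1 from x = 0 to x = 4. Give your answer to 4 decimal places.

h = (4 − 0)/7 = 0.571429.
Midpoints m₁,…,m₇ = 0.285714, 0.857143, 1.428571, 2, 2.571429, 3.142857, 3.714286.
f(m₁)=-2.113703, f(m₂)=-4.620991, f(m₃)=-4.702624, f(m₄)=1, f(m₅)=15.845481, f(m₆)=43.192420, f(m₇)=86.399417.
h·[f(m₁) + f(m₂) + f(m₃) + f(m₄) + f(m₅) + f(m₆) + f(m₇)] = 0.571429·(135) = 77.1429.

77.1429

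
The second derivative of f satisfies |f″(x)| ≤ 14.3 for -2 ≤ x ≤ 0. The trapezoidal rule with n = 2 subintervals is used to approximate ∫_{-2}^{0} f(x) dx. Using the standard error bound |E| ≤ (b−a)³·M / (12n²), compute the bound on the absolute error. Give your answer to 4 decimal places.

2.3833

|E| ≤ (2)³·14.3 / (12·2²) = 114.4/48 = 2.3833.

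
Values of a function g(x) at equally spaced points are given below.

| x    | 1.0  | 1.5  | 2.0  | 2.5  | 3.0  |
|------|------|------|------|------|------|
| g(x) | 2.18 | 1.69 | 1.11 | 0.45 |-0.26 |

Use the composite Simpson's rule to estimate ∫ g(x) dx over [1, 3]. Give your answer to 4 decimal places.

h = 0.5, n = 4.
(h/3)·[y₀ + 4y₁ + 2y₂ + 4y₃ + y₄] = 0.166667·(12.70) = 2.1167.

2.1167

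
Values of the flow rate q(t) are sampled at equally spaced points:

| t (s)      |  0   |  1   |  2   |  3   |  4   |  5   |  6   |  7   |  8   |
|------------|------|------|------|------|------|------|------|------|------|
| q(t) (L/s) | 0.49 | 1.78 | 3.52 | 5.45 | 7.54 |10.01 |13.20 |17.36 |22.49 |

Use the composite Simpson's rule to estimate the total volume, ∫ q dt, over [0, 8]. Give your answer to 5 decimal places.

h = 1, n = 8.
(h/3)·[y₀ + 4y₁ + 2y₂ + 4y₃ + 2y₄ + 4y₅ + 2y₆ + 4y₇ + y₈] = 0.333333·(209.90) = 69.96667.

69.96667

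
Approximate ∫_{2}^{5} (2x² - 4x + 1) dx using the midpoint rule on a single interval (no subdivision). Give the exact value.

M = (b−a)·f(3.5) = 3·(11.5) = 34.5.

34.5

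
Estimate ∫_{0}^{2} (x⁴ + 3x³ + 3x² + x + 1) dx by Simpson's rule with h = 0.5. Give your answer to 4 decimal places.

h = (2 − 0)/4 = 0.5.
Nodes x₀,…,x₄ = 0, 0.5, 1, 1.5, 2.
f(x) = x⁴ + 3x³ + 3x² + x + 1: f₀=1, f₁=2.6875, f₂=9, f₃=24.4375, f₄=55.
(h/3)·[f₀ + 4f₁ + 2f₂ + 4f₃ + f₄] = 0.166667·(182.5) = 30.4167.

30.4167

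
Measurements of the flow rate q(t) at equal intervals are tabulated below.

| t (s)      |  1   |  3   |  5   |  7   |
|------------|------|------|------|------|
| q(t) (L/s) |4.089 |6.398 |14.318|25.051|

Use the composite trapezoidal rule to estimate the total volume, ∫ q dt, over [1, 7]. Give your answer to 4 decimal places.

70.5720

h = 2, n = 3.
(h/2)·[y₀ + 2y₁ + 2y₂ + y₃] = 1·(70.572) = 70.5720.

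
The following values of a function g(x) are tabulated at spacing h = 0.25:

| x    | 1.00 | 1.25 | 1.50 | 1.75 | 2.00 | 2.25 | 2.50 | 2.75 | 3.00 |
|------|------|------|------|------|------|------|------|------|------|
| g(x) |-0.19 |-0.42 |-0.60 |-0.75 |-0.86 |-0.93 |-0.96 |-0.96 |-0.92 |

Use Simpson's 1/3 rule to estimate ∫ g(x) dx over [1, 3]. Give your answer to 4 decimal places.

h = 0.25, n = 8.
(h/3)·[y₀ + 4y₁ + 2y₂ + 4y₃ + 2y₄ + 4y₅ + 2y₆ + 4y₇ + y₈] = 0.083333·(-18.19) = -1.5158.

-1.5158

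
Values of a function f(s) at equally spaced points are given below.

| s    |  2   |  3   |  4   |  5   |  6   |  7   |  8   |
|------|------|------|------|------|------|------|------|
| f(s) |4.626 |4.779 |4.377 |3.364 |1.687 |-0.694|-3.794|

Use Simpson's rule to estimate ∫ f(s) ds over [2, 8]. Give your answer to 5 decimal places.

14.25200

h = 1, n = 6.
(h/3)·[y₀ + 4y₁ + 2y₂ + 4y₃ + 2y₄ + 4y₅ + y₆] = 0.333333·(42.756) = 14.25200.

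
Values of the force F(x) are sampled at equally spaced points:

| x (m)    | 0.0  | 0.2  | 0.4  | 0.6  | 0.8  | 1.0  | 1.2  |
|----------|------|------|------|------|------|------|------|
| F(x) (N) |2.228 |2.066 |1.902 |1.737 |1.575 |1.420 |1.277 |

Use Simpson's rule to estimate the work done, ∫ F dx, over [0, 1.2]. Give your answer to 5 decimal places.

h = 0.2, n = 6.
(h/3)·[y₀ + 4y₁ + 2y₂ + 4y₃ + 2y₄ + 4y₅ + y₆] = 0.066667·(31.351) = 2.09007.

2.09007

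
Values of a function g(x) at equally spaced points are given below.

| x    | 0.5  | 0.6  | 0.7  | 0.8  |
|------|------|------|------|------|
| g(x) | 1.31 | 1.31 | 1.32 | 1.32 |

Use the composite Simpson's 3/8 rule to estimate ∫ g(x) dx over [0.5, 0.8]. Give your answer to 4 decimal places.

0.3945

h = 0.1, n = 3.
(3h/8)·[y₀ + 3y₁ + 3y₂ + y₃] = 0.0375·(10.52) = 0.3945.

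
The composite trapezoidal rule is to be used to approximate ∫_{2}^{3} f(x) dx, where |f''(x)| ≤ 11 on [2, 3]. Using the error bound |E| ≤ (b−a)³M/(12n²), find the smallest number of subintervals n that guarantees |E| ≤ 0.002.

Need 11/(12n²) ≤ 0.002.
n² ≥ 11/(12·0.002) = 458.333 ⇒ n ≥ 21.4087, so the smallest n is 22.

22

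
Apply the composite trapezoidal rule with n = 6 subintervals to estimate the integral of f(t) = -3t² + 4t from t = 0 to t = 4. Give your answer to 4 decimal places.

-32.8889

h = (4 − 0)/6 = 0.666667.
Nodes t₀,…,t₆ = 0, 0.666667, 1.333333, 2, 2.666667, 3.333333, 4.
f(t) = -3t² + 4t: f₀=0, f₁=1.333333, f₂=0, f₃=-4, f₄=-10.666667, f₅=-20, f₆=-32.
(h/2)·[f₀ + 2f₁ + 2f₂ + 2f₃ + 2f₄ + 2f₅ + f₆] = 0.333333·(-98.666667) = -32.8889.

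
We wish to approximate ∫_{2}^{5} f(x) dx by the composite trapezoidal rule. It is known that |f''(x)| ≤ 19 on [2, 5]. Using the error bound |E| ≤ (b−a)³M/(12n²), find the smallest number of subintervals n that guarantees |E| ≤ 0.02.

47

Need 513/(12n²) ≤ 0.02.
n² ≥ 513/(12·0.02) = 2137.5 ⇒ n ≥ 46.2331, so the smallest n is 47.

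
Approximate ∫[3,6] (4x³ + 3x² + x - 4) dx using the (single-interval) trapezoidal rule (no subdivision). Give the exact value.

1662

T = (b−a)/2 · [f(3) + f(6)] = 1.5·[134 + 974] = 1662.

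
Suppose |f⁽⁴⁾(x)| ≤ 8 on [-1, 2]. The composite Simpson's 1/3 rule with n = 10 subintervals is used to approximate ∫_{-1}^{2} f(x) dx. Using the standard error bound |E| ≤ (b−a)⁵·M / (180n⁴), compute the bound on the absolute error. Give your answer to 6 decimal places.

|E| ≤ (3)⁵·8 / (180·10⁴) = 1944/1800000 = 0.001080.

0.001080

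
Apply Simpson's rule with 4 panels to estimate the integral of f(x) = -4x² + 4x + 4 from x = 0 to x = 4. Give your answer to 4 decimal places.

h = (4 − 0)/4 = 1.
Nodes x₀,…,x₄ = 0, 1, 2, 3, 4.
f(x) = -4x² + 4x + 4: f₀=4, f₁=4, f₂=-4, f₃=-20, f₄=-44.
(h/3)·[f₀ + 4f₁ + 2f₂ + 4f₃ + f₄] = 0.333333·(-112) = -37.3333.

-37.3333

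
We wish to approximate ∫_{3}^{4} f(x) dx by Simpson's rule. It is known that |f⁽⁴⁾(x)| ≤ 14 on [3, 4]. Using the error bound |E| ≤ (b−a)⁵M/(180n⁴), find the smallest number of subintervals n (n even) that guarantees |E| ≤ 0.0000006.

20

Need 14/(180n⁴) ≤ 0.0000006.
n⁴ ≥ 14/(180·0.0000006) = 129630 ⇒ n ≥ 18.9748, so the smallest even n is 20. (n must be even for Simpson's rule.)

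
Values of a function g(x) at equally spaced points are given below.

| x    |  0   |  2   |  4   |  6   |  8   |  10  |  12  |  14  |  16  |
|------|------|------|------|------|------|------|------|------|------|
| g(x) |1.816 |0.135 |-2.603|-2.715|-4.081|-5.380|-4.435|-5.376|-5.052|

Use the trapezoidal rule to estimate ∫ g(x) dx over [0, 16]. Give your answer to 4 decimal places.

-52.1460

h = 2, n = 8.
(h/2)·[y₀ + 2y₁ + 2y₂ + 2y₃ + 2y₄ + 2y₅ + 2y₆ + 2y₇ + y₈] = 1·(-52.146) = -52.1460.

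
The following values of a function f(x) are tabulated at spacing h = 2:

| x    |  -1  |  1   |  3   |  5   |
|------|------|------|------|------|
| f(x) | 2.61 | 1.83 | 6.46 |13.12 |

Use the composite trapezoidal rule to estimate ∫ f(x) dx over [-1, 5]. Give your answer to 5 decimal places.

h = 2, n = 3.
(h/2)·[y₀ + 2y₁ + 2y₂ + y₃] = 1·(32.31) = 32.31000.

32.31000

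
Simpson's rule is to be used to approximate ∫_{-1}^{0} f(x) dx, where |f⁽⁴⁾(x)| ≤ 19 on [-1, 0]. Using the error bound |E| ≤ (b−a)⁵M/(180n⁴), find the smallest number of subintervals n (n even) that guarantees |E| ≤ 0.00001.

Need 19/(180n⁴) ≤ 0.00001.
n⁴ ≥ 19/(180·0.00001) = 10555.6 ⇒ n ≥ 10.1361, so the smallest even n is 12. (n must be even for Simpson's rule.)

12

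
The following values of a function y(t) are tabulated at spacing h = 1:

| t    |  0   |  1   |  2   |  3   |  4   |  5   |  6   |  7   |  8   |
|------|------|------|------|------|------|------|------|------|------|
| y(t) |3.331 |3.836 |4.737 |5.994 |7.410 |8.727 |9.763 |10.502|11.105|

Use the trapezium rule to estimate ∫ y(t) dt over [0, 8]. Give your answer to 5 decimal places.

58.18700

h = 1, n = 8.
(h/2)·[y₀ + 2y₁ + 2y₂ + 2y₃ + 2y₄ + 2y₅ + 2y₆ + 2y₇ + y₈] = 0.5·(116.374) = 58.18700.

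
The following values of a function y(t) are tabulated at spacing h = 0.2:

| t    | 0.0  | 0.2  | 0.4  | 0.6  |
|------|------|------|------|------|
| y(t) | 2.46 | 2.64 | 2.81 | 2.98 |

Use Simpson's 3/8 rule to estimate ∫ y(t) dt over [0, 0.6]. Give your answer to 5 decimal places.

1.63425

h = 0.2, n = 3.
(3h/8)·[y₀ + 3y₁ + 3y₂ + y₃] = 0.075·(21.79) = 1.63425.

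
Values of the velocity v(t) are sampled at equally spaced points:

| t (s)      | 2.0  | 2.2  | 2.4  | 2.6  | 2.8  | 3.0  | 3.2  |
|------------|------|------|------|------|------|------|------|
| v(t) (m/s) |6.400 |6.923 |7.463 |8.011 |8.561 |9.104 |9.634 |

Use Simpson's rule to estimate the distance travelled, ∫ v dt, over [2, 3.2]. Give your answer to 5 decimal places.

9.61560

h = 0.2, n = 6.
(h/3)·[y₀ + 4y₁ + 2y₂ + 4y₃ + 2y₄ + 4y₅ + y₆] = 0.066667·(144.234) = 9.61560.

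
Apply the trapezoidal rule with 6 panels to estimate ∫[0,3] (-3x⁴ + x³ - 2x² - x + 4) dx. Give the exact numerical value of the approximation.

-142.46875

h = (3 − 0)/6 = 0.5.
Nodes x₀,…,x₆ = 0, 0.5, 1, 1.5, 2, 2.5, 3.
f(x) = -3x⁴ + x³ - 2x² - x + 4: f₀=4, f₁=2.9375, f₂=-1, f₃=-13.8125, f₄=-46, f₅=-112.5625, f₆=-233.
(h/2)·[f₀ + 2f₁ + 2f₂ + 2f₃ + 2f₄ + 2f₅ + f₆] = 0.25·(-569.875) = -142.46875.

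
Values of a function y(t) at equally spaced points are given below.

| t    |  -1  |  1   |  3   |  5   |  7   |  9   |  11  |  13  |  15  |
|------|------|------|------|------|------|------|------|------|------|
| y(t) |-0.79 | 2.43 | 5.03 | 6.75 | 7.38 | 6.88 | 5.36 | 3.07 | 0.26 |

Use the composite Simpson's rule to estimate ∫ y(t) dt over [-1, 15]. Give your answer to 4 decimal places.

h = 2, n = 8.
(h/3)·[y₀ + 4y₁ + 2y₂ + 4y₃ + 2y₄ + 4y₅ + 2y₆ + 4y₇ + y₈] = 0.666667·(111.53) = 74.3533.

74.3533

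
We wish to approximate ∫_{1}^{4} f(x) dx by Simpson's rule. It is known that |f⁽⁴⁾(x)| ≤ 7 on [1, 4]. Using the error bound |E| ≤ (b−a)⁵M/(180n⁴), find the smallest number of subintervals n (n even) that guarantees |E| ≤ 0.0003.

14

Need 1701/(180n⁴) ≤ 0.0003.
n⁴ ≥ 1701/(180·0.0003) = 31500 ⇒ n ≥ 13.3223, so the smallest even n is 14. (n must be even for Simpson's rule.)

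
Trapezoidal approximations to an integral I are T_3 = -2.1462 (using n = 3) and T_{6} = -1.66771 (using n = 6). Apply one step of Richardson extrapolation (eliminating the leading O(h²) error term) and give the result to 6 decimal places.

R = (4·T_{6} − T_3) / 3 = (4·(-1.66771) − (-2.1462))/3 = (-4.52464)/3 = -1.508213.

-1.508213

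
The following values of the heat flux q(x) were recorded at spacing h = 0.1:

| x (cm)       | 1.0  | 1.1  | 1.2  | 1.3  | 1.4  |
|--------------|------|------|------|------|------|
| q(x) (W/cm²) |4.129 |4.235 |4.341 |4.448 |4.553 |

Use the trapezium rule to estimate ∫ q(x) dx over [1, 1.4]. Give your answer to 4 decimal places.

1.7365

h = 0.1, n = 4.
(h/2)·[y₀ + 2y₁ + 2y₂ + 2y₃ + y₄] = 0.05·(34.730) = 1.7365.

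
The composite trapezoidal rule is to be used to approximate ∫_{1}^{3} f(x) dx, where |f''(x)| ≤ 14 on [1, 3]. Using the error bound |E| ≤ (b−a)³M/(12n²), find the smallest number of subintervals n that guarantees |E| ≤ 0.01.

Need 112/(12n²) ≤ 0.01.
n² ≥ 112/(12·0.01) = 933.333 ⇒ n ≥ 30.5505, so the smallest n is 31.

31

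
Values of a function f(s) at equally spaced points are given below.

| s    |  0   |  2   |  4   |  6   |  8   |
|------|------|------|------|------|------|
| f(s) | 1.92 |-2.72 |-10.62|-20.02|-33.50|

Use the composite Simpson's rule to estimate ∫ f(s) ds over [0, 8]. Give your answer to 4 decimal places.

h = 2, n = 4.
(h/3)·[y₀ + 4y₁ + 2y₂ + 4y₃ + y₄] = 0.666667·(-143.78) = -95.8533.

-95.8533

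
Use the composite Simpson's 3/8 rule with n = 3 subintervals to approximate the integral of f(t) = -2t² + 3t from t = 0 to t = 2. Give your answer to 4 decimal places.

h = (2 − 0)/3 = 0.666667.
Nodes t₀,…,t₃ = 0, 0.666667, 1.333333, 2.
f(t) = -2t² + 3t: f₀=0, f₁=1.111111, f₂=0.444444, f₃=-2.
(3h/8)·[f₀ + 3f₁ + 3f₂ + f₃] = 0.25·(2.666667) = 0.6667.

0.6667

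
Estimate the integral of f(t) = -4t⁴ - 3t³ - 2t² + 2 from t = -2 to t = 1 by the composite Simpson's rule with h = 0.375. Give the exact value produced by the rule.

-15.181640625

h = (1 − (-2))/8 = 0.375.
Nodes t₀,…,t₈ = -2, -1.625, -1.25, -0.875, -0.5, -0.125, 0.25, 0.625, 1.
f(t) = -4t⁴ - 3t³ - 2t² + 2: f₀=-46, f₁=-18.2998046875, f₂=-5.03125, f₃=0.1337890625, f₄=1.625, f₅=1.9736328125, f₆=1.8125, f₇=-0.1240234375, f₈=-7.
(h/3)·[f₀ + 4f₁ + 2f₂ + 4f₃ + 2f₄ + 4f₅ + 2f₆ + 4f₇ + f₈] = 0.125·(-121.453125) = -15.181640625.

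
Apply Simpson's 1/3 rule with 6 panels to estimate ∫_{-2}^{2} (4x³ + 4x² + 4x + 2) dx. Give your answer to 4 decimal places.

h = (2 − (-2))/6 = 0.666667.
Nodes x₀,…,x₆ = -2, -1.333333, -0.666667, 0, 0.666667, 1.333333, 2.
f(x) = 4x³ + 4x² + 4x + 2: f₀=-22, f₁=-5.703704, f₂=-0.074074, f₃=2, f₄=7.629630, f₅=23.925926, f₆=58.
(h/3)·[f₀ + 4f₁ + 2f₂ + 4f₃ + 2f₄ + 4f₅ + f₆] = 0.222222·(132) = 29.3333.

29.3333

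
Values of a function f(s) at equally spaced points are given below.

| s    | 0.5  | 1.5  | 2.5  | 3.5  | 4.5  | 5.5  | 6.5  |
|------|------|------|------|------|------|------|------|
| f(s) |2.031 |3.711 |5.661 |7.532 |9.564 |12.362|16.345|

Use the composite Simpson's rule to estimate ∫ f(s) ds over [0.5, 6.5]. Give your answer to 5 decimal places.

h = 1, n = 6.
(h/3)·[y₀ + 4y₁ + 2y₂ + 4y₃ + 2y₄ + 4y₅ + y₆] = 0.333333·(143.246) = 47.74867.

47.74867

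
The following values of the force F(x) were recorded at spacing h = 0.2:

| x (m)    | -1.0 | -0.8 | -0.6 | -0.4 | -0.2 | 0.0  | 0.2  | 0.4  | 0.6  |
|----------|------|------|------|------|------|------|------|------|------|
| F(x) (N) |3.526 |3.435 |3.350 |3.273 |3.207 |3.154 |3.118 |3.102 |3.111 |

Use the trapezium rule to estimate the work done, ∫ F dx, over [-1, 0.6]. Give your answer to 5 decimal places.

5.19150

h = 0.2, n = 8.
(h/2)·[y₀ + 2y₁ + 2y₂ + 2y₃ + 2y₄ + 2y₅ + 2y₆ + 2y₇ + y₈] = 0.1·(51.915) = 5.19150.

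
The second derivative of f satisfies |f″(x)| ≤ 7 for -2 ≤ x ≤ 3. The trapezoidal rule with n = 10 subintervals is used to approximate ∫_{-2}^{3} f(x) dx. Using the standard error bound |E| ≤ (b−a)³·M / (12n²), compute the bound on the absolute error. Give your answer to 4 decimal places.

|E| ≤ (5)³·7 / (12·10²) = 875/1200 = 0.7292.

0.7292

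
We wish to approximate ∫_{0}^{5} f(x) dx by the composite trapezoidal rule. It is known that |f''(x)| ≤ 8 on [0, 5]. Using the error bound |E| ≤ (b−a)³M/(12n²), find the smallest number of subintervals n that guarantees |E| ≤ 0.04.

46

Need 1000/(12n²) ≤ 0.04.
n² ≥ 1000/(12·0.04) = 2083.33 ⇒ n ≥ 45.6435, so the smallest n is 46.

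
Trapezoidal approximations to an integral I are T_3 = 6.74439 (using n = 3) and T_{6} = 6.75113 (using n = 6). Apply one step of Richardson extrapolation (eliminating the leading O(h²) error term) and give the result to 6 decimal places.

6.753377

R = (4·T_{6} − T_3) / 3 = (4·6.75113 − 6.74439)/3 = (20.26013)/3 = 6.753377.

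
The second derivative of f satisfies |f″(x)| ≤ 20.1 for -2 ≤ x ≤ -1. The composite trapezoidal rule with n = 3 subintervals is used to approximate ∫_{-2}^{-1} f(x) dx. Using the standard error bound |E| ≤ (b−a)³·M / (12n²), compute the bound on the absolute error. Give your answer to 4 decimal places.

0.1861

|E| ≤ (1)³·20.1 / (12·3²) = 20.1/108 = 0.1861.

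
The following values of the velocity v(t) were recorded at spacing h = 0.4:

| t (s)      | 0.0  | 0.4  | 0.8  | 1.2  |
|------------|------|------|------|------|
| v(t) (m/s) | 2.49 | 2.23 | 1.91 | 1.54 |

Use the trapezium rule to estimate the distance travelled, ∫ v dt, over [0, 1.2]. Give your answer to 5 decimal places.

2.46200

h = 0.4, n = 3.
(h/2)·[y₀ + 2y₁ + 2y₂ + y₃] = 0.2·(12.31) = 2.46200.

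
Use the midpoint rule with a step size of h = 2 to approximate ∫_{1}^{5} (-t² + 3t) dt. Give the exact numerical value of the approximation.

-4

h = (5 − 1)/2 = 2.
Midpoints m₁,…,m₂ = 2, 4.
f(m₁)=2, f(m₂)=-4.
h·[f(m₁) + f(m₂)] = 2·(-2) = -4.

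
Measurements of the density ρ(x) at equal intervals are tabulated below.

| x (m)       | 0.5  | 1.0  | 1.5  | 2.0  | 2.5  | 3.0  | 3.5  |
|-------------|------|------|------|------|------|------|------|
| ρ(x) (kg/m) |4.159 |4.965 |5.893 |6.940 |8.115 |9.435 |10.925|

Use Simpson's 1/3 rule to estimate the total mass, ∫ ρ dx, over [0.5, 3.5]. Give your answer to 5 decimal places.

21.41000

h = 0.5, n = 6.
(h/3)·[y₀ + 4y₁ + 2y₂ + 4y₃ + 2y₄ + 4y₅ + y₆] = 0.166667·(128.460) = 21.41000.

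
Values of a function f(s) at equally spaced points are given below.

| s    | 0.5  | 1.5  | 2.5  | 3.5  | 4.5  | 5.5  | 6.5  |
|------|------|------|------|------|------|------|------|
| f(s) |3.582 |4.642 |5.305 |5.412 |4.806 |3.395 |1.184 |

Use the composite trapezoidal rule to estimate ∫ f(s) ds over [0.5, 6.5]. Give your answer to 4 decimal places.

25.9430

h = 1, n = 6.
(h/2)·[y₀ + 2y₁ + 2y₂ + 2y₃ + 2y₄ + 2y₅ + y₆] = 0.5·(51.886) = 25.9430.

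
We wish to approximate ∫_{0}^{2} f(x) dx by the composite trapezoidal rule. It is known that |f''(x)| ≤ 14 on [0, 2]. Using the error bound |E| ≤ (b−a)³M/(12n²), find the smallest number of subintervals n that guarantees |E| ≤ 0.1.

10

Need 112/(12n²) ≤ 0.1.
n² ≥ 112/(12·0.1) = 93.3333 ⇒ n ≥ 9.6609, so the smallest n is 10.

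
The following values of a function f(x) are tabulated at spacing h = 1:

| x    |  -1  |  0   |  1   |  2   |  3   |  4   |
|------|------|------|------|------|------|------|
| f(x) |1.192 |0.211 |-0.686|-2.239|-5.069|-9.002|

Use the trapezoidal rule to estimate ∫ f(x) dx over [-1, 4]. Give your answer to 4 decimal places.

-11.6880

h = 1, n = 5.
(h/2)·[y₀ + 2y₁ + 2y₂ + 2y₃ + 2y₄ + y₅] = 0.5·(-23.376) = -11.6880.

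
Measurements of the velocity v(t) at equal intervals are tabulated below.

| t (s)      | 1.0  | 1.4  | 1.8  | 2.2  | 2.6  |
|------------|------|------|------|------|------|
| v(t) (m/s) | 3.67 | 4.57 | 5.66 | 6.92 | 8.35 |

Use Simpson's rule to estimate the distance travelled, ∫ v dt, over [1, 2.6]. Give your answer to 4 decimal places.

9.2400

h = 0.4, n = 4.
(h/3)·[y₀ + 4y₁ + 2y₂ + 4y₃ + y₄] = 0.133333·(69.30) = 9.2400.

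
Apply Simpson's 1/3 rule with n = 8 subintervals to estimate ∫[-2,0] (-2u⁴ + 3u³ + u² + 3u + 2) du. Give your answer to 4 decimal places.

-24.1354

h = (0 − (-2))/8 = 0.25.
Nodes u₀,…,u₈ = -2, -1.75, -1.5, -1.25, -1, -0.75, -0.5, -0.25, 0.
f(u) = -2u⁴ + 3u³ + u² + 3u + 2: f₀=-56, f₁=-35.0234375, f₂=-20.5, f₃=-10.9296875, f₄=-5, f₅=-1.5859375, f₆=0.25, f₇=1.2578125, f₈=2.
(h/3)·[f₀ + 4f₁ + 2f₂ + 4f₃ + 2f₄ + 4f₅ + 2f₆ + 4f₇ + f₈] = 0.083333·(-289.625) = -24.1354.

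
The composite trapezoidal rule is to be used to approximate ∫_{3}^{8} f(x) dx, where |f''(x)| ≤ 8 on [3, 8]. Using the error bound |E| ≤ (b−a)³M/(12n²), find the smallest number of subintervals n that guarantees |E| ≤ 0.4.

Need 1000/(12n²) ≤ 0.4.
n² ≥ 1000/(12·0.4) = 208.333 ⇒ n ≥ 14.4338, so the smallest n is 15.

15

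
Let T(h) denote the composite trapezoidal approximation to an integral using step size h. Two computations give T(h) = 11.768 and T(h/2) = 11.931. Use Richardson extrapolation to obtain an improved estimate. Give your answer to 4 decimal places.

R = (4·T(h/2) − T(h)) / 3 = (4·11.931 − 11.768)/3 = (35.956)/3 = 11.9853.

11.9853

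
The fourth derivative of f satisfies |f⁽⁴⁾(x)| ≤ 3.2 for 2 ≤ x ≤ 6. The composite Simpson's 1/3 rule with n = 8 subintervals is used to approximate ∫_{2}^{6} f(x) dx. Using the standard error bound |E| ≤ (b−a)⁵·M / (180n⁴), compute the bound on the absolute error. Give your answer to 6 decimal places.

0.004444

|E| ≤ (4)⁵·3.2 / (180·8⁴) = 3276.8/737280 = 0.004444.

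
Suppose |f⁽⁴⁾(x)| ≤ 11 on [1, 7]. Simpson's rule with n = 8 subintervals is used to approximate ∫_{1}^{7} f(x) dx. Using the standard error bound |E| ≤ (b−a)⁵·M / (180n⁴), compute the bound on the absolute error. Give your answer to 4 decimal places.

|E| ≤ (6)⁵·11 / (180·8⁴) = 85536/737280 = 0.1160.

0.1160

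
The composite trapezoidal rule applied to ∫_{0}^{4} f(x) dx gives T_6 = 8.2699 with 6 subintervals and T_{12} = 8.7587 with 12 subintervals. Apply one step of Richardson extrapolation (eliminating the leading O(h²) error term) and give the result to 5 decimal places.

R = (4·T_{12} − T_6) / 3 = (4·8.7587 − 8.2699)/3 = (26.7649)/3 = 8.92163.

8.92163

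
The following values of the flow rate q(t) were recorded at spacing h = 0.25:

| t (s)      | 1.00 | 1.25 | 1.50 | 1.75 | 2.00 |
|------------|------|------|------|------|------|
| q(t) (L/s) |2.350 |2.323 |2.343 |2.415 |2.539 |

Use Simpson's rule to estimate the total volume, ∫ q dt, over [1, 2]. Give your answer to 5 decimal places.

h = 0.25, n = 4.
(h/3)·[y₀ + 4y₁ + 2y₂ + 4y₃ + y₄] = 0.083333·(28.527) = 2.37725.

2.37725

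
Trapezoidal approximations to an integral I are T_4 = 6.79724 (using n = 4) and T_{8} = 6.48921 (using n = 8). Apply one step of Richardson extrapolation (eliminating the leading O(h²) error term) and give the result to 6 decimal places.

R = (4·T_{8} − T_4) / 3 = (4·6.48921 − 6.79724)/3 = (19.15960)/3 = 6.386533.

6.386533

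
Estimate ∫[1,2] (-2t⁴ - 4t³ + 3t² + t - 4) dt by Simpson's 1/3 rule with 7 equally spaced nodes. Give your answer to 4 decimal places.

-22.9002

h = (2 − 1)/6 = 0.166667.
Nodes t₀,…,t₆ = 1, 1.166667, 1.333333, 1.5, 1.666667, 1.833333, 2.
f(t) = -2t⁴ - 4t³ + 3t² + t - 4: f₀=-6, f₁=-8.807099, f₂=-13.135802, f₃=-19.375, f₄=-27.950617, f₅=-39.325617, f₆=-54.
(h/3)·[f₀ + 4f₁ + 2f₂ + 4f₃ + 2f₄ + 4f₅ + f₆] = 0.055556·(-412.203704) = -22.9002.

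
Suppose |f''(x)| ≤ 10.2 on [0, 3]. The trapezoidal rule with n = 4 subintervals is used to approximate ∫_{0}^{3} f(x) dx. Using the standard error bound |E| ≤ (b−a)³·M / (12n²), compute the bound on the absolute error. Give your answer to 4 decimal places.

|E| ≤ (3)³·10.2 / (12·4²) = 275.4/192 = 1.4344.

1.4344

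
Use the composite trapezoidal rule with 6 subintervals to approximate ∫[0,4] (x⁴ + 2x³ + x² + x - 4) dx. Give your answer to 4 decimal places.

359.4403

h = (4 − 0)/6 = 0.666667.
Nodes x₀,…,x₆ = 0, 0.666667, 1.333333, 2, 2.666667, 3.333333, 4.
f(x) = x⁴ + 2x³ + x² + x - 4: f₀=-4, f₁=-2.098765, f₂=7.012346, f₃=34, f₄=94.271605, f₅=207.975309, f₆=400.
(h/2)·[f₀ + 2f₁ + 2f₂ + 2f₃ + 2f₄ + 2f₅ + f₆] = 0.333333·(1078.320988) = 359.4403.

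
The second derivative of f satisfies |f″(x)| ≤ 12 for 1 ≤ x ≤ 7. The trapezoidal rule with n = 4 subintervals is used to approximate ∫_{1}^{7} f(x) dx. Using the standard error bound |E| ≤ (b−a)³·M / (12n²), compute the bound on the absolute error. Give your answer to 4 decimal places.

|E| ≤ (6)³·12 / (12·4²) = 2592/192 = 13.5000.

13.5000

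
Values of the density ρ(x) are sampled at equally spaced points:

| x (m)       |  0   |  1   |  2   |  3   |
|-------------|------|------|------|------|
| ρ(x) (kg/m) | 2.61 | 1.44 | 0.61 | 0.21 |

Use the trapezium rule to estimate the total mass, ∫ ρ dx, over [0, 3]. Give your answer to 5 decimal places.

h = 1, n = 3.
(h/2)·[y₀ + 2y₁ + 2y₂ + y₃] = 0.5·(6.92) = 3.46000.

3.46000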